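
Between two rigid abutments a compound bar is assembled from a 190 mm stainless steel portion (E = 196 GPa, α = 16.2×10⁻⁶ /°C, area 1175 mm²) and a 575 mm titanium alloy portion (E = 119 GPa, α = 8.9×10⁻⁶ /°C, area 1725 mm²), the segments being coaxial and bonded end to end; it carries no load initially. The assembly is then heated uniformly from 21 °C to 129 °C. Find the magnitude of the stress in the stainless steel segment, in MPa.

σ ≈ 208 MPa (compressive)

With the walls removed the bar would change length by δ_free = Σ αᵢΔT Lᵢ = 16.2×10⁻⁶×108×190 + 8.9×10⁻⁶×108×575 = 0.8851 mm.
The rigid supports impose zero overall length change; the single axial force P common to all segments must satisfy P Σ Lᵢ/(AᵢEᵢ) = δ_free.
Σ Lᵢ/(AᵢEᵢ) = 190/(1175×196×10³) + 575/(1725×119×10³) = 3.626×10⁻⁶ mm/N.
Hence P = δ_free / Σ(L/AE) = 0.8851/3.626×10⁻⁶ = 244.1 kN (compressive).
σ_{stainless steel} = P / A = 244100 / 1175 = 207.7 MPa.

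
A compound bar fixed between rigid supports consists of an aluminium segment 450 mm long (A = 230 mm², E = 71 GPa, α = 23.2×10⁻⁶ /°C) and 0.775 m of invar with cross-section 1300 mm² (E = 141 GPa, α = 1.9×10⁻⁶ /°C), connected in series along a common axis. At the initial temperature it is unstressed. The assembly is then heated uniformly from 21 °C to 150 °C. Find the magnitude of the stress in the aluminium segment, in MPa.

If the supports were absent, the total length change would be Σ αᵢΔT Lᵢ = 23.2×10⁻⁶×129×450 + 1.9×10⁻⁶×129×775 = 1.537 mm.
Since the ends are fixed, an axial force P builds up, equal in every segment, with P · Σ Lᵢ/(AᵢEᵢ) = δ_free.
Σ Lᵢ/(AᵢEᵢ) = 450/(230×71×10³) + 775/(1300×141×10³) = 3.178×10⁻⁵ mm/N.
So P = 1.537 / 3.178×10⁻⁵ = 48.35 kN, compressive.
σ_{aluminium} = P / A = 48350 / 230 = 210.2 MPa.

σ ≈ 210 MPa (compressive)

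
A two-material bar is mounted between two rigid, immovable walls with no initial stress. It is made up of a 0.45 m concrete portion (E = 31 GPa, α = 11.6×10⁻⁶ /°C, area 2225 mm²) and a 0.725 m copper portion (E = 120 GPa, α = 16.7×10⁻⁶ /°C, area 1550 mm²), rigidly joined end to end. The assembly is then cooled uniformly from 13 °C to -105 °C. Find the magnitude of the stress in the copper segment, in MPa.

With the walls removed the bar would change length by δ_free = Σ αᵢΔT Lᵢ = 11.6×10⁻⁶×118×450 + 16.7×10⁻⁶×118×725 = 2.045 mm.
Since the ends are fixed, an axial force P builds up, equal in every segment, with P · Σ Lᵢ/(AᵢEᵢ) = δ_free.
The series flexibility is Σ Lᵢ/(AᵢEᵢ) = 450/(2225×31×10³) + 725/(1550×120×10³) = 1.042×10⁻⁵ mm/N.
So P = 2.045 / 1.042×10⁻⁵ = 196.2 kN, tensile.
σ_{copper} = P / A = 196200 / 1550 = 126.6 MPa.

σ ≈ 127 MPa (tensile)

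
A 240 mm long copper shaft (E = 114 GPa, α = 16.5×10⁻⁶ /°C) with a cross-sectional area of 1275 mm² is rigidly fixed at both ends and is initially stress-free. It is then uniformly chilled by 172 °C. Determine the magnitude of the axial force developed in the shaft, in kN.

With zero net strain, σ = E·αΔT = 114 GPa × 16.5×10⁻⁶ × 172 = 323.5 MPa.
Axial force P = σA = 323.5 × 1275 = 412500 N = 412.5 kN, tensile.

P ≈ 413 kN (tensile)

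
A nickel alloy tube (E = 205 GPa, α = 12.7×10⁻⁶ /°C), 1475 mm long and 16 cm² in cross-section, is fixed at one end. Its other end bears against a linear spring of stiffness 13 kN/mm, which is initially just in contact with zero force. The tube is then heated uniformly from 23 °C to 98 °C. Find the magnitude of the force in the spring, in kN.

P ≈ 17.3 kN

The unrestrained thermal change is αΔT L = 12.7×10⁻⁶ × 75 × 1475 = 1.405 mm.
With a force P in the spring, the elastic change of the tube is PL/(AE) and that of the spring is P/k; compatibility requires their sum to equal δ_free.
So P = δ_free / [L/(AE) + 1/k] = 1.405 / [ 1475/(1600×205×10³) + 1/(13×10³) ].
P = 1.405 / 8.142×10⁻⁵ = 17260 N.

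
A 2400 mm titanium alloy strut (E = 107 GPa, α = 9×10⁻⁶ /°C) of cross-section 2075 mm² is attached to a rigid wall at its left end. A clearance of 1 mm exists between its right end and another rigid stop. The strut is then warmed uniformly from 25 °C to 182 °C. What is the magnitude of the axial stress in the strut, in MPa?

Unrestrained expansion: δ_free = αΔT L = 9×10⁻⁶ × 157 × 2400 = 3.391 mm.
This exceeds the 1 mm gap, so the wall pushes back. The portion of expansion that must be recovered elastically is δ_free − gap = 3.391 − 1 = 2.391 mm.
Compatibility: PL/(AE) = 2.391 mm, so σ = P/A = E × (2.391/2400) = 106.6 MPa.

σ ≈ 107 MPa (compressive)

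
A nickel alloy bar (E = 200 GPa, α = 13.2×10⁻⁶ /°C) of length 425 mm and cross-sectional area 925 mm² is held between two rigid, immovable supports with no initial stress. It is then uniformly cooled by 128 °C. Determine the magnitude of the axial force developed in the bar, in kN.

P ≈ 313 kN (tensile)

With zero net strain, σ = E·αΔT = 200 GPa × 13.2×10⁻⁶ × 128 = 337.9 MPa.
P = AEαΔT = 925 × 200×10³ × 13.2×10⁻⁶ × 128 = 312.6 kN (tensile).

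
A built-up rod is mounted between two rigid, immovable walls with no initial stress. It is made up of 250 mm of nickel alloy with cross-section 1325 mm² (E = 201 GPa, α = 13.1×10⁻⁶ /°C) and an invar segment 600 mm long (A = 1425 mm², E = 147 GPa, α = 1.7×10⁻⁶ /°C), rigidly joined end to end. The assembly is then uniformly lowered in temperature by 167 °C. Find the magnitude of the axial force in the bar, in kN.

Free thermal contraction of the whole bar: Σ αᵢΔT Lᵢ = 13.1×10⁻⁶×167×250 + 1.7×10⁻⁶×167×600 = 0.7173 mm.
The walls prevent any net length change, so an axial force P (same in every segment) develops. Compatibility: P · Σ Lᵢ/(AᵢEᵢ) = δ_free.
Σ Lᵢ/(AᵢEᵢ) = 250/(1325×201×10³) + 600/(1425×147×10³) = 3.803×10⁻⁶ mm/N.
So P = 0.7173 / 3.803×10⁻⁶ = 188.6 kN, tensile.

P ≈ 189 kN (tensile)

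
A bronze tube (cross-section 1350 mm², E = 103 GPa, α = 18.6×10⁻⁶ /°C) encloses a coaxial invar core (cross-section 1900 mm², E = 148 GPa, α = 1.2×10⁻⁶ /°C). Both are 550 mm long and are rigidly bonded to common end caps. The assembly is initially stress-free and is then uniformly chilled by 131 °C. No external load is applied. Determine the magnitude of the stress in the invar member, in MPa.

σ ≈ 112 MPa (compressive)

The bronze has the larger α, so on cooling it would change length more than the invar if both were free. The rigid plates force a common final length, so the bronze is put into tension and the invar into compression, with equal and opposite forces P (no external load).
Compatibility of the two members (thermal + elastic change equal): (α₁ − α₂)ΔT = P·[1/(A₁E₁) + 1/(A₂E₂)].
|α₁ − α₂|·ΔT = 17.4×10⁻⁶ × 131 = 0.002279.
1/(A₁E₁) + 1/(A₂E₂) = 1/(1350×103×10³) + 1/(1900×148×10³) = 1.075×10⁻⁸ N⁻¹.
P = 0.002279 / 1.075×10⁻⁸ = 212100 N = 212.1 kN.
σ_{invar} = P/A₂ = 212100/1900 = 111.6 MPa, compressive.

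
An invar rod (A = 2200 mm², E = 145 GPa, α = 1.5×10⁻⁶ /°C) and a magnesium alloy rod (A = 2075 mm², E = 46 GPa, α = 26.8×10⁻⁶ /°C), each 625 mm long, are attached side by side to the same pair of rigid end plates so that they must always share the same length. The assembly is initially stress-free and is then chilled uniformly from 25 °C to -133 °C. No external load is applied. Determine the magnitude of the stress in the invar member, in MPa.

σ ≈ 133 MPa (compressive)

Equilibrium of a rigid end plate with no external load gives equal and opposite internal forces ±P in the two members. Since α_{magnesium alloy} > α_{invar}, cooling drives the magnesium alloy into tension and the invar into compression.
Setting the final lengths equal and cancelling L: (α₁ − α₂)ΔT = P/(A₁E₁) + P/(A₂E₂).
|α₁ − α₂|·ΔT = 25.3×10⁻⁶ × 158 = 0.003997.
1/(A₁E₁) + 1/(A₂E₂) = 1/(2200×145×10³) + 1/(2075×46×10³) = 1.361×10⁻⁸ N⁻¹.
So P = 0.003997 / 1.361×10⁻⁸ = 293.7 kN.
σ_{invar} = P/A₁ = 293700/2200 = 133.5 MPa, compressive.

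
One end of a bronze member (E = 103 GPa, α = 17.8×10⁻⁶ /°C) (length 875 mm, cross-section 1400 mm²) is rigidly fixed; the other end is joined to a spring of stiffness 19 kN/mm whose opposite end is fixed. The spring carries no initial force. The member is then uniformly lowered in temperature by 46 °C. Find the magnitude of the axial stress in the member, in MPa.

If the spring were absent the member would shorten by αΔT L = 17.8×10⁻⁶ × 46 × 875 = 0.7164 mm.
With a force P in the spring, the elastic change of the member is PL/(AE) and that of the spring is P/k; compatibility requires their sum to equal δ_free.
P [ L/(AE) + 1/k ] = δ_free → P [ 875/(1400×103×10³) + 1/(19×10³) ] = 0.7164.
P = 0.7164 / 5.87×10⁻⁵ = 12210 N.
σ = P/A = 12210/1400 = 8.718 MPa.

σ ≈ 8.72 MPa (tensile)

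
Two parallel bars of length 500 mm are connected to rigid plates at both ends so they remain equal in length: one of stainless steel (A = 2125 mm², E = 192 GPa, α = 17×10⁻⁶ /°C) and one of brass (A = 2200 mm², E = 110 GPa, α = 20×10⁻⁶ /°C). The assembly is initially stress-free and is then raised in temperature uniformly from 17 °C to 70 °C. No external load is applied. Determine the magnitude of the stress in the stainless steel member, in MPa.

The brass has the larger α, so on heating it would change length more than the stainless steel if both were free. The rigid plates force a common final length, so the brass is put into compression and the stainless steel into tension, with equal and opposite forces P (no external load).
Setting the final lengths equal and cancelling L: (α₁ − α₂)ΔT = P/(A₁E₁) + P/(A₂E₂).
|α₁ − α₂|·ΔT = 3×10⁻⁶ × 53 = 0.000159.
1/(A₁E₁) + 1/(A₂E₂) = 1/(2125×192×10³) + 1/(2200×110×10³) = 6.583×10⁻⁹ N⁻¹.
P = 0.000159 / 6.583×10⁻⁹ = 24150 N = 24.15 kN.
σ_{stainless steel} = P/A₁ = 24150/2125 = 11.37 MPa, tensile.

σ ≈ 11.4 MPa (tensile)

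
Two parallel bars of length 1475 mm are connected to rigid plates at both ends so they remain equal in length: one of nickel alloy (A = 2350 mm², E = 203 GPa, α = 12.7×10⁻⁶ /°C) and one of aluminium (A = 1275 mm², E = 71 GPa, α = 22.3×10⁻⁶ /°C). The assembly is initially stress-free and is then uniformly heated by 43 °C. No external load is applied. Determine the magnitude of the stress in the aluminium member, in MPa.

Equilibrium of a rigid end plate with no external load gives equal and opposite internal forces ±P in the two members. Since α_{aluminium} > α_{nickel alloy}, heating drives the aluminium into compression and the nickel alloy into tension.
Setting the final lengths equal and cancelling L: (α₁ − α₂)ΔT = P/(A₁E₁) + P/(A₂E₂).
|α₁ − α₂|·ΔT = 9.6×10⁻⁶ × 43 = 0.0004128.
1/(A₁E₁) + 1/(A₂E₂) = 1/(2350×203×10³) + 1/(1275×71×10³) = 1.314×10⁻⁸ N⁻¹.
So P = 0.0004128 / 1.314×10⁻⁸ = 31.41 kN.
σ_{aluminium} = P/A₂ = 31410/1275 = 24.63 MPa, compressive.

σ ≈ 24.6 MPa (compressive)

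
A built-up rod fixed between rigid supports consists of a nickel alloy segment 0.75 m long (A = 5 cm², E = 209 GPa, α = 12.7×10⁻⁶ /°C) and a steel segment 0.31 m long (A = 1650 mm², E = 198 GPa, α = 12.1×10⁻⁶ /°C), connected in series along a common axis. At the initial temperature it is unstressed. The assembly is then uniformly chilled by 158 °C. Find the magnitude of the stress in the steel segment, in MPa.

If the supports were absent, the total length change would be Σ αᵢΔT Lᵢ = 12.7×10⁻⁶×158×750 + 12.1×10⁻⁶×158×310 = 2.098 mm.
The walls prevent any net length change, so an axial force P (same in every segment) develops. Compatibility: P · Σ Lᵢ/(AᵢEᵢ) = δ_free.
Σ Lᵢ/(AᵢEᵢ) = 750/(500×209×10³) + 310/(1650×198×10³) = 8.126×10⁻⁶ mm/N.
So P = 2.098 / 8.126×10⁻⁶ = 258.1 kN, tensile.
σ_{steel} = P / A = 258100 / 1650 = 156.4 MPa.

σ ≈ 156 MPa (tensile)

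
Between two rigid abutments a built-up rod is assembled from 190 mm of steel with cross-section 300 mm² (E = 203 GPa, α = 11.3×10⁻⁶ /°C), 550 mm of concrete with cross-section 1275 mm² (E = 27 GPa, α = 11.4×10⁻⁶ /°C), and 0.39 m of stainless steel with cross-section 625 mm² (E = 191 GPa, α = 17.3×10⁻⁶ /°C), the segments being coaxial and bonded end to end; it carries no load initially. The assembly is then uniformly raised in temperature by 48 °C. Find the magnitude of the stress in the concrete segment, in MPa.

With the walls removed the bar would change length by δ_free = Σ αᵢΔT Lᵢ = 11.3×10⁻⁶×48×190 + 11.4×10⁻⁶×48×550 + 17.3×10⁻⁶×48×390 = 0.7279 mm.
The walls prevent any net length change, so an axial force P (same in every segment) develops. Compatibility: P · Σ Lᵢ/(AᵢEᵢ) = δ_free.
The series flexibility is Σ Lᵢ/(AᵢEᵢ) = 190/(300×203×10³) + 550/(1275×27×10³) + 390/(625×191×10³) = 2.236×10⁻⁵ mm/N.
P = 0.7279 / 2.236×10⁻⁵ = 32550 N = 32.55 kN, compressive.
σ_{concrete} = P / A = 32550 / 1275 = 25.53 MPa.

σ ≈ 25.5 MPa (compressive)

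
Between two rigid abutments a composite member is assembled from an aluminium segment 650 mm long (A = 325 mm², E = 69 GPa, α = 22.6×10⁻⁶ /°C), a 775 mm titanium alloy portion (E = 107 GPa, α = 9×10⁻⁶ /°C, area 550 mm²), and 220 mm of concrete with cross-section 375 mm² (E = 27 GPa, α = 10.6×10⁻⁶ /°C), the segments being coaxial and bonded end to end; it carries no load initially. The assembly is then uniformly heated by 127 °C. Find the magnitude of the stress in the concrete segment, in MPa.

σ ≈ 127 MPa (compressive)

If the supports were absent, the total length change would be Σ αᵢΔT Lᵢ = 22.6×10⁻⁶×127×650 + 9×10⁻⁶×127×775 + 10.6×10⁻⁶×127×220 = 3.048 mm.
Since the ends are fixed, an axial force P builds up, equal in every segment, with P · Σ Lᵢ/(AᵢEᵢ) = δ_free.
Σ Lᵢ/(AᵢEᵢ) = 650/(325×69×10³) + 775/(550×107×10³) + 220/(375×27×10³) = 6.388×10⁻⁵ mm/N.
Hence P = δ_free / Σ(L/AE) = 3.048/6.388×10⁻⁵ = 47.71 kN (compressive).
σ_{concrete} = P / A = 47710 / 375 = 127.2 MPa.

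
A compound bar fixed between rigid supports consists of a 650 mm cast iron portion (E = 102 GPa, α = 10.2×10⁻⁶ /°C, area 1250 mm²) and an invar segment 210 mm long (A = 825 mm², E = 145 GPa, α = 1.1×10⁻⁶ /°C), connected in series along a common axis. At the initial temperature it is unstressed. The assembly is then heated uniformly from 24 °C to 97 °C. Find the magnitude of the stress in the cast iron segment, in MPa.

Free thermal expansion of the whole bar: Σ αᵢΔT Lᵢ = 10.2×10⁻⁶×73×650 + 1.1×10⁻⁶×73×210 = 0.5009 mm.
Since the ends are fixed, an axial force P builds up, equal in every segment, with P · Σ Lᵢ/(AᵢEᵢ) = δ_free.
Σ Lᵢ/(AᵢEᵢ) = 650/(1250×102×10³) + 210/(825×145×10³) = 6.854×10⁻⁶ mm/N.
P = 0.5009 / 6.854×10⁻⁶ = 73080 N = 73.08 kN, compressive.
σ_{cast iron} = P / A = 73080 / 1250 = 58.46 MPa.

σ ≈ 58.5 MPa (compressive)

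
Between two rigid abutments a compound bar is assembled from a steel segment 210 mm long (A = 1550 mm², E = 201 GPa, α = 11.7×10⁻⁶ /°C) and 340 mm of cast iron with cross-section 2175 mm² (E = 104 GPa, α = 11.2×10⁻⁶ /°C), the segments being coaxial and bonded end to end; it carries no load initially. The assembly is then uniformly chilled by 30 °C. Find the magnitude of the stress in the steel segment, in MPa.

With the walls removed the bar would change length by δ_free = Σ αᵢΔT Lᵢ = 11.7×10⁻⁶×30×210 + 11.2×10⁻⁶×30×340 = 0.188 mm.
Since the ends are fixed, an axial force P builds up, equal in every segment, with P · Σ Lᵢ/(AᵢEᵢ) = δ_free.
Σ Lᵢ/(AᵢEᵢ) = 210/(1550×201×10³) + 340/(2175×104×10³) = 2.177×10⁻⁶ mm/N.
Hence P = δ_free / Σ(L/AE) = 0.188/2.177×10⁻⁶ = 86.33 kN (tensile).
σ_{steel} = P / A = 86330 / 1550 = 55.7 MPa.

σ ≈ 55.7 MPa (tensile)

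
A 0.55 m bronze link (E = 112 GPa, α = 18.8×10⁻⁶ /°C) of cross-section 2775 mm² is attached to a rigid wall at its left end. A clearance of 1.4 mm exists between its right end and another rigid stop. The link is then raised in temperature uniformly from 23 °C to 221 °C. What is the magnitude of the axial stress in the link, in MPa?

Free thermal elongation = αΔT L = 18.8×10⁻⁶ × 198 × 550 = 2.047 mm.
This exceeds the 1.4 mm gap, so the wall pushes back. The portion of expansion that must be recovered elastically is δ_free − gap = 2.047 − 1.4 = 0.6473 mm.
That suppressed elongation corresponds to σ = E·Δ/L = 112×10³ × 0.6473/550 = 131.8 MPa.

σ ≈ 132 MPa (compressive)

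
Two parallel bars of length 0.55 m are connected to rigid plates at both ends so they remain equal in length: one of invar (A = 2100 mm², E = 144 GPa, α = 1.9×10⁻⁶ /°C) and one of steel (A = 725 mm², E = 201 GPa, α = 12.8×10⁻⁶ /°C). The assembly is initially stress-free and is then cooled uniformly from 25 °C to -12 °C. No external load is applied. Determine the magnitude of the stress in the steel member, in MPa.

The steel has the larger α, so on cooling it would change length more than the invar if both were free. The rigid plates force a common final length, so the steel is put into tension and the invar into compression, with equal and opposite forces P (no external load).
Setting the final lengths equal and cancelling L: (α₁ − α₂)ΔT = P/(A₁E₁) + P/(A₂E₂).
|α₁ − α₂|·ΔT = 10.9×10⁻⁶ × 37 = 0.0004033.
1/(A₁E₁) + 1/(A₂E₂) = 1/(2100×144×10³) + 1/(725×201×10³) = 1.017×10⁻⁸ N⁻¹.
So P = 0.0004033 / 1.017×10⁻⁸ = 39.66 kN.
σ_{steel} = P/A₂ = 39660/725 = 54.7 MPa, tensile.

σ ≈ 54.7 MPa (tensile)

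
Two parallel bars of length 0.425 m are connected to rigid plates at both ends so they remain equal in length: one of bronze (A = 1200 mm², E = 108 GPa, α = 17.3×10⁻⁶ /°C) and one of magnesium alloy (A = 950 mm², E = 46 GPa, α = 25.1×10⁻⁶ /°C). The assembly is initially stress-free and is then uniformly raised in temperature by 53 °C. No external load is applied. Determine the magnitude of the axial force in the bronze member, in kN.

Equilibrium of a rigid end plate with no external load gives equal and opposite internal forces ±P in the two members. Since α_{magnesium alloy} > α_{bronze}, heating drives the magnesium alloy into compression and the bronze into tension.
Equating the net (thermal + elastic) strains gives |α₁ − α₂|·ΔT = P·[1/(A₁E₁) + 1/(A₂E₂)].
|α₁ − α₂|·ΔT = 7.8×10⁻⁶ × 53 = 0.0004134.
1/(A₁E₁) + 1/(A₂E₂) = 1/(1200×108×10³) + 1/(950×46×10³) = 3.06×10⁻⁸ N⁻¹.
P = 0.0004134 / 3.06×10⁻⁸ = 13510 N = 13.51 kN.

P ≈ 13.5 kN (tensile in the bronze)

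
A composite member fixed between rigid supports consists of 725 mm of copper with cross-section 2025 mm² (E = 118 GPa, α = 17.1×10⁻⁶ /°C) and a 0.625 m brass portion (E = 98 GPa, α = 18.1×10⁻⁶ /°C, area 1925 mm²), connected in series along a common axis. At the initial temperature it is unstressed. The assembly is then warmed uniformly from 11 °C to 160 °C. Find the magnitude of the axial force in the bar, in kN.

Free thermal expansion of the whole bar: Σ αᵢΔT Lᵢ = 17.1×10⁻⁶×149×725 + 18.1×10⁻⁶×149×625 = 3.533 mm.
Since the ends are fixed, an axial force P builds up, equal in every segment, with P · Σ Lᵢ/(AᵢEᵢ) = δ_free.
The series flexibility is Σ Lᵢ/(AᵢEᵢ) = 725/(2025×118×10³) + 625/(1925×98×10³) = 6.347×10⁻⁶ mm/N.
So P = 3.533 / 6.347×10⁻⁶ = 556.6 kN, compressive.

P ≈ 557 kN (compressive)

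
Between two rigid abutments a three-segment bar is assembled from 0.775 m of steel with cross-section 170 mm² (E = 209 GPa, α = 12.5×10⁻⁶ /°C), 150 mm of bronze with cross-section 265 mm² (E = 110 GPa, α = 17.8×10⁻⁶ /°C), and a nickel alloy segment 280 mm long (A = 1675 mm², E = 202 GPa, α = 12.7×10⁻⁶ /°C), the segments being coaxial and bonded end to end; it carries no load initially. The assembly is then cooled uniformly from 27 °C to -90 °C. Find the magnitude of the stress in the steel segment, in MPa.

With the walls removed the bar would change length by δ_free = Σ αᵢΔT Lᵢ = 12.5×10⁻⁶×117×775 + 17.8×10⁻⁶×117×150 + 12.7×10⁻⁶×117×280 = 1.862 mm.
The walls prevent any net length change, so an axial force P (same in every segment) develops. Compatibility: P · Σ Lᵢ/(AᵢEᵢ) = δ_free.
Σ Lᵢ/(AᵢEᵢ) = 775/(170×209×10³) + 150/(265×110×10³) + 280/(1675×202×10³) = 2.779×10⁻⁵ mm/N.
P = 1.862 / 2.779×10⁻⁵ = 67010 N = 67.01 kN, tensile.
σ_{steel} = P / A = 67010 / 170 = 394.2 MPa.

σ ≈ 394 MPa (tensile)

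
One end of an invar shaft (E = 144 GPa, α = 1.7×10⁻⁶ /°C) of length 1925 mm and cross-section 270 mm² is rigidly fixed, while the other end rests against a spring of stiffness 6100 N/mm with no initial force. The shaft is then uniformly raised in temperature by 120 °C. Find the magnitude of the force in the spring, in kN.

If the spring were absent the shaft would lengthen by αΔT L = 1.7×10⁻⁶ × 120 × 1925 = 0.3927 mm.
With a force P in the spring, the elastic change of the shaft is PL/(AE) and that of the spring is P/k; compatibility requires their sum to equal δ_free.
P [ L/(AE) + 1/k ] = δ_free → P [ 1925/(270×144×10³) + 1/(6100) ] = 0.3927.
P = 0.3927 / 0.0002134 = 1840 N.

P ≈ 1.84 kN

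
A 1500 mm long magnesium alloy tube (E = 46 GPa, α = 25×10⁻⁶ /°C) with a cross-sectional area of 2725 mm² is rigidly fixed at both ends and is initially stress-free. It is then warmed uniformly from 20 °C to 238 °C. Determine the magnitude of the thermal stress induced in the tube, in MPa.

σ ≈ 251 MPa (compressive)

With length fixed, the mechanical strain must cancel the thermal strain αΔT = 25×10⁻⁶ × 218 = 5450×10⁻⁶.
The stress required to suppress this strain is σ = Eε = 46×10³ × 5450×10⁻⁶ = 250.7 MPa, compressive since the tube is trying to expand.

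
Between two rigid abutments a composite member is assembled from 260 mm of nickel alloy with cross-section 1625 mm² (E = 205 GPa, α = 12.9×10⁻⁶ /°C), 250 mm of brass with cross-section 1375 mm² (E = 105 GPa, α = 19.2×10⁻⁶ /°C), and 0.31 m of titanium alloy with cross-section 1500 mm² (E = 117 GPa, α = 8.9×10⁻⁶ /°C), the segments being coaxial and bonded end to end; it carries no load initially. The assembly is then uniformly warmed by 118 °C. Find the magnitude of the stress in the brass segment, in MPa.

σ ≈ 219 MPa (compressive)

Free thermal expansion of the whole bar: Σ αᵢΔT Lᵢ = 12.9×10⁻⁶×118×260 + 19.2×10⁻⁶×118×250 + 8.9×10⁻⁶×118×310 = 1.288 mm.
The rigid supports impose zero overall length change; the single axial force P common to all segments must satisfy P Σ Lᵢ/(AᵢEᵢ) = δ_free.
The series flexibility is Σ Lᵢ/(AᵢEᵢ) = 260/(1625×205×10³) + 250/(1375×105×10³) + 310/(1500×117×10³) = 4.278×10⁻⁶ mm/N.
Hence P = δ_free / Σ(L/AE) = 1.288/4.278×10⁻⁶ = 301 kN (compressive).
σ_{brass} = P / A = 301000 / 1375 = 218.9 MPa.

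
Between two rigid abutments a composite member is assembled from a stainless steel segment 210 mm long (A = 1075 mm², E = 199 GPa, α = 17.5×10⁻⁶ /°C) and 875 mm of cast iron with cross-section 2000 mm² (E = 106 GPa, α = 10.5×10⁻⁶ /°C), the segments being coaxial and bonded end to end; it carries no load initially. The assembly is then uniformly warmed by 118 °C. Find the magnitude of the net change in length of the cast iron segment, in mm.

Free thermal expansion of the whole bar: Σ αᵢΔT Lᵢ = 17.5×10⁻⁶×118×210 + 10.5×10⁻⁶×118×875 = 1.518 mm.
Since the ends are fixed, an axial force P builds up, equal in every segment, with P · Σ Lᵢ/(AᵢEᵢ) = δ_free.
Σ Lᵢ/(AᵢEᵢ) = 210/(1075×199×10³) + 875/(2000×106×10³) = 5.109×10⁻⁶ mm/N.
So P = 1.518 / 5.109×10⁻⁶ = 297.1 kN, compressive.
For the cast iron segment, free thermal change = 10.5×10⁻⁶×118×875 = 1.084 mm and elastic change from P = 297100×875/(2000×106×10³) = 1.226 mm; these oppose, so the net change is 0.142 mm (segment shortens).

|ΔL| ≈ 0.142 mm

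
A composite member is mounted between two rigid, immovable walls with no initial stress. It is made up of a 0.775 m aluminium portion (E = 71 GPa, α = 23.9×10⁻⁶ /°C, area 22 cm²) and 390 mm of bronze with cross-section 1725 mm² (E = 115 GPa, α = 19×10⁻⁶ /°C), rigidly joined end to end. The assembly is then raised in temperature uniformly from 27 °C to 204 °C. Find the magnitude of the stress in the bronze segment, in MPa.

σ ≈ 384 MPa (compressive)

If the supports were absent, the total length change would be Σ αᵢΔT Lᵢ = 23.9×10⁻⁶×177×775 + 19×10⁻⁶×177×390 = 4.59 mm.
Since the ends are fixed, an axial force P builds up, equal in every segment, with P · Σ Lᵢ/(AᵢEᵢ) = δ_free.
The series flexibility is Σ Lᵢ/(AᵢEᵢ) = 775/(2200×71×10³) + 390/(1725×115×10³) = 6.928×10⁻⁶ mm/N.
So P = 4.59 / 6.928×10⁻⁶ = 662.6 kN, compressive.
σ_{bronze} = P / A = 662600 / 1725 = 384.1 MPa.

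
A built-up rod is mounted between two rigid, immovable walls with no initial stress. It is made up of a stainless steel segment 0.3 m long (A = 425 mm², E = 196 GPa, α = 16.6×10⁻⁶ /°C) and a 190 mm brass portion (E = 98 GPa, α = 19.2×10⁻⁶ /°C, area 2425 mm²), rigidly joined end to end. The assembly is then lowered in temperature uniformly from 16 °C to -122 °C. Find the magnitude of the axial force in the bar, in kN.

Free thermal contraction of the whole bar: Σ αᵢΔT Lᵢ = 16.6×10⁻⁶×138×300 + 19.2×10⁻⁶×138×190 = 1.191 mm.
The rigid supports impose zero overall length change; the single axial force P common to all segments must satisfy P Σ Lᵢ/(AᵢEᵢ) = δ_free.
Σ Lᵢ/(AᵢEᵢ) = 300/(425×196×10³) + 190/(2425×98×10³) = 4.401×10⁻⁶ mm/N.
So P = 1.191 / 4.401×10⁻⁶ = 270.5 kN, tensile.

P ≈ 271 kN (tensile)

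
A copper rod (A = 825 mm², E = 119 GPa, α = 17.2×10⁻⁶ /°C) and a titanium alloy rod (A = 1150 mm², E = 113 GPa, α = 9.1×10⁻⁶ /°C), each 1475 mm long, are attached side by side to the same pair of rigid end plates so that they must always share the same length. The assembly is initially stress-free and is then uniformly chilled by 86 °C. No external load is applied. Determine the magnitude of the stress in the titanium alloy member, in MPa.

The copper has the larger α, so on cooling it would change length more than the titanium alloy if both were free. The rigid plates force a common final length, so the copper is put into tension and the titanium alloy into compression, with equal and opposite forces P (no external load).
Setting the final lengths equal and cancelling L: (α₁ − α₂)ΔT = P/(A₁E₁) + P/(A₂E₂).
|α₁ − α₂|·ΔT = 8.1×10⁻⁶ × 86 = 0.0006966.
1/(A₁E₁) + 1/(A₂E₂) = 1/(825×119×10³) + 1/(1150×113×10³) = 1.788×10⁻⁸ N⁻¹.
P = 0.0006966 / 1.788×10⁻⁸ = 38960 N = 38.96 kN.
σ_{titanium alloy} = P/A₂ = 38960/1150 = 33.88 MPa, compressive.

σ ≈ 33.9 MPa (compressive)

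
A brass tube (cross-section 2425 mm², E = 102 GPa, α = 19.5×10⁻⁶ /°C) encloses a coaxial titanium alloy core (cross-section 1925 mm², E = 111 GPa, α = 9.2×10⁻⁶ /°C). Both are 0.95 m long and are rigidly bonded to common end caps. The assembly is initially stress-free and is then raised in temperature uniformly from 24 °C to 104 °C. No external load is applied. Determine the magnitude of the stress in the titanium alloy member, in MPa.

σ ≈ 49.1 MPa (tensile)

Both members must finish at the same length. With the larger α, the brass tends to over-expand; the plates restrain it, putting the brass in compression and the titanium alloy in tension. With no external load the two internal forces are equal and opposite, magnitude P.
Equating the net (thermal + elastic) strains gives |α₁ − α₂|·ΔT = P·[1/(A₁E₁) + 1/(A₂E₂)].
|α₁ − α₂|·ΔT = 10.3×10⁻⁶ × 80 = 0.000824.
1/(A₁E₁) + 1/(A₂E₂) = 1/(2425×102×10³) + 1/(1925×111×10³) = 8.723×10⁻⁹ N⁻¹.
P = 0.000824 / 8.723×10⁻⁹ = 94460 N = 94.46 kN.
σ_{titanium alloy} = P/A₂ = 94460/1925 = 49.07 MPa, tensile.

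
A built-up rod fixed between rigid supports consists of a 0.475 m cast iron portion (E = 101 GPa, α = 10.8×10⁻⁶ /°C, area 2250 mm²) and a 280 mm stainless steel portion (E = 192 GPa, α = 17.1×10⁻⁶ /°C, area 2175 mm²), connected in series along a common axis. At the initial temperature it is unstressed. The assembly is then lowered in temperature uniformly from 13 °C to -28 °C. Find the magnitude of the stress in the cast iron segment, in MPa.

σ ≈ 65.5 MPa (tensile)

With the walls removed the bar would change length by δ_free = Σ αᵢΔT Lᵢ = 10.8×10⁻⁶×41×475 + 17.1×10⁻⁶×41×280 = 0.4066 mm.
The rigid supports impose zero overall length change; the single axial force P common to all segments must satisfy P Σ Lᵢ/(AᵢEᵢ) = δ_free.
The series flexibility is Σ Lᵢ/(AᵢEᵢ) = 475/(2250×101×10³) + 280/(2175×192×10³) = 2.761×10⁻⁶ mm/N.
Hence P = δ_free / Σ(L/AE) = 0.4066/2.761×10⁻⁶ = 147.3 kN (tensile).
σ_{cast iron} = P / A = 147300 / 2250 = 65.46 MPa.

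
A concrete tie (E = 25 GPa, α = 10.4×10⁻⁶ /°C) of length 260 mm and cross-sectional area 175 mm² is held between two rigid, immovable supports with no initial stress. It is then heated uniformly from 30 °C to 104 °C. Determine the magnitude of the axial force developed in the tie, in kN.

The ends cannot move, so σ = EαΔT = 25×10³ × 10.4×10⁻⁶ × 74 = 19.24 MPa.
Axial force P = σA = 19.24 × 175 = 3367 N = 3.367 kN, compressive.

P ≈ 3.37 kN (compressive)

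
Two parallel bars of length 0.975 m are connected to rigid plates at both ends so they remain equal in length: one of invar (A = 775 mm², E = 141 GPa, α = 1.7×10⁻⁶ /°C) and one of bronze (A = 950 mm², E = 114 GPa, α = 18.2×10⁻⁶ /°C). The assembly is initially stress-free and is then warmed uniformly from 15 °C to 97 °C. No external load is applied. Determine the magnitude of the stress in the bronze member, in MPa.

σ ≈ 77.5 MPa (compressive)

The bronze has the larger α, so on heating it would change length more than the invar if both were free. The rigid plates force a common final length, so the bronze is put into compression and the invar into tension, with equal and opposite forces P (no external load).
Compatibility of the two members (thermal + elastic change equal): (α₁ − α₂)ΔT = P·[1/(A₁E₁) + 1/(A₂E₂)].
|α₁ − α₂|·ΔT = 16.5×10⁻⁶ × 82 = 0.001353.
1/(A₁E₁) + 1/(A₂E₂) = 1/(775×141×10³) + 1/(950×114×10³) = 1.838×10⁻⁸ N⁻¹.
P = 0.001353 / 1.838×10⁻⁸ = 73590 N = 73.59 kN.
σ_{bronze} = P/A₂ = 73590/950 = 77.47 MPa, compressive.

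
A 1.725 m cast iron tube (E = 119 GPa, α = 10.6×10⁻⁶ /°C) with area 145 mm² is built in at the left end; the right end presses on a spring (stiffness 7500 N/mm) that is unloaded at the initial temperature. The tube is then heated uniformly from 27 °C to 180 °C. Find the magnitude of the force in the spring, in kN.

The unrestrained thermal change is αΔT L = 10.6×10⁻⁶ × 153 × 1725 = 2.798 mm.
Let P be the compressive force at the spring. The tube shortens elastically by PL/(AE) and the spring compresses by P/k; together these equal δ_free.
P [ L/(AE) + 1/k ] = δ_free → P [ 1725/(145×119×10³) + 1/(7500) ] = 2.798.
P = 2.798 / 0.0002333 = 11990 N.

P ≈ 12 kN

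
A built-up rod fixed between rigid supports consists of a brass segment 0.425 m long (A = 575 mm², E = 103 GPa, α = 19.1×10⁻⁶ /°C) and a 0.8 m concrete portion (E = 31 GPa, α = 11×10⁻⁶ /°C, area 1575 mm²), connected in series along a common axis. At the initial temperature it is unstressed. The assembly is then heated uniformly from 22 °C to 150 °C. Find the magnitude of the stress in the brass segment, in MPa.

σ ≈ 160 MPa (compressive)

If the supports were absent, the total length change would be Σ αᵢΔT Lᵢ = 19.1×10⁻⁶×128×425 + 11×10⁻⁶×128×800 = 2.165 mm.
The rigid supports impose zero overall length change; the single axial force P common to all segments must satisfy P Σ Lᵢ/(AᵢEᵢ) = δ_free.
Σ Lᵢ/(AᵢEᵢ) = 425/(575×103×10³) + 800/(1575×31×10³) = 2.356×10⁻⁵ mm/N.
P = 2.165 / 2.356×10⁻⁵ = 91910 N = 91.91 kN, compressive.
σ_{brass} = P / A = 91910 / 575 = 159.8 MPa.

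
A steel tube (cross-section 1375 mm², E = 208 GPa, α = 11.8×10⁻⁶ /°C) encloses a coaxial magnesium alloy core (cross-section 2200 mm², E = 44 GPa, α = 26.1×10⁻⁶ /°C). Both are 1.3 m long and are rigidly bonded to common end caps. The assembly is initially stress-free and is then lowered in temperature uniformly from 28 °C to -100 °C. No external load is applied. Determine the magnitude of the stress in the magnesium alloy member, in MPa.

σ ≈ 60.2 MPa (tensile)

The magnesium alloy has the larger α, so on cooling it would change length more than the steel if both were free. The rigid plates force a common final length, so the magnesium alloy is put into tension and the steel into compression, with equal and opposite forces P (no external load).
Setting the final lengths equal and cancelling L: (α₁ − α₂)ΔT = P/(A₁E₁) + P/(A₂E₂).
|α₁ − α₂|·ΔT = 14.3×10⁻⁶ × 128 = 0.00183.
1/(A₁E₁) + 1/(A₂E₂) = 1/(1375×208×10³) + 1/(2200×44×10³) = 1.383×10⁻⁸ N⁻¹.
So P = 0.00183 / 1.383×10⁻⁸ = 132.4 kN.
σ_{magnesium alloy} = P/A₂ = 132400/2200 = 60.17 MPa, tensile.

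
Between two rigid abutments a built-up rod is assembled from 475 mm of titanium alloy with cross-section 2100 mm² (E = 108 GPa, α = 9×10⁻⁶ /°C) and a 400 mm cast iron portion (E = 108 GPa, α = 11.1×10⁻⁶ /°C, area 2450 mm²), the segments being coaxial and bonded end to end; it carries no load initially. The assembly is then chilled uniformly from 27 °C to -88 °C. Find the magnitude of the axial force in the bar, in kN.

If the supports were absent, the total length change would be Σ αᵢΔT Lᵢ = 9×10⁻⁶×115×475 + 11.1×10⁻⁶×115×400 = 1.002 mm.
The rigid supports impose zero overall length change; the single axial force P common to all segments must satisfy P Σ Lᵢ/(AᵢEᵢ) = δ_free.
The series flexibility is Σ Lᵢ/(AᵢEᵢ) = 475/(2100×108×10³) + 400/(2450×108×10³) = 3.606×10⁻⁶ mm/N.
So P = 1.002 / 3.606×10⁻⁶ = 277.9 kN, tensile.

P ≈ 278 kN (tensile)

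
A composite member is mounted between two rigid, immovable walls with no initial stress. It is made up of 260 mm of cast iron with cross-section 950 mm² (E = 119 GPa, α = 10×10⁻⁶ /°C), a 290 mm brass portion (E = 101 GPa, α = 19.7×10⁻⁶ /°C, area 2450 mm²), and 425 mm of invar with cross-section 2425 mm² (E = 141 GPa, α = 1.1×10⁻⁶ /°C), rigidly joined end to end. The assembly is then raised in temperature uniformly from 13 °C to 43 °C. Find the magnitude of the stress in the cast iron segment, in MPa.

σ ≈ 58.8 MPa (compressive)

If the supports were absent, the total length change would be Σ αᵢΔT Lᵢ = 10×10⁻⁶×30×260 + 19.7×10⁻⁶×30×290 + 1.1×10⁻⁶×30×425 = 0.2634 mm.
The rigid supports impose zero overall length change; the single axial force P common to all segments must satisfy P Σ Lᵢ/(AᵢEᵢ) = δ_free.
Σ Lᵢ/(AᵢEᵢ) = 260/(950×119×10³) + 290/(2450×101×10³) + 425/(2425×141×10³) = 4.715×10⁻⁶ mm/N.
Hence P = δ_free / Σ(L/AE) = 0.2634/4.715×10⁻⁶ = 55.87 kN (compressive).
σ_{cast iron} = P / A = 55870 / 950 = 58.81 MPa.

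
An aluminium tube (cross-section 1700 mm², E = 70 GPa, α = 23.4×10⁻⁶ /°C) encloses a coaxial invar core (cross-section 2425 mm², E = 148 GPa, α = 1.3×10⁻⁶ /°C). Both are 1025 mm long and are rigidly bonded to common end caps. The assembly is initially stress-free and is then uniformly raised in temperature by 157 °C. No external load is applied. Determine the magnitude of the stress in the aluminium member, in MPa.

σ ≈ 182 MPa (compressive)

Equilibrium of a rigid end plate with no external load gives equal and opposite internal forces ±P in the two members. Since α_{aluminium} > α_{invar}, heating drives the aluminium into compression and the invar into tension.
Compatibility of the two members (thermal + elastic change equal): (α₁ − α₂)ΔT = P·[1/(A₁E₁) + 1/(A₂E₂)].
|α₁ − α₂|·ΔT = 22.1×10⁻⁶ × 157 = 0.00347.
1/(A₁E₁) + 1/(A₂E₂) = 1/(1700×70×10³) + 1/(2425×148×10³) = 1.119×10⁻⁸ N⁻¹.
P = 0.00347 / 1.119×10⁻⁸ = 310100 N = 310.1 kN.
σ_{aluminium} = P/A₁ = 310100/1700 = 182.4 MPa, compressive.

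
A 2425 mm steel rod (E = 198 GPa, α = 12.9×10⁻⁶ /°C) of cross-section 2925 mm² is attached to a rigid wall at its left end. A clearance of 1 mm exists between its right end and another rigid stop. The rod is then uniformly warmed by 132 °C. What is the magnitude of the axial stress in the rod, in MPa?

σ ≈ 256 MPa (compressive)

If the wall were absent the rod would grow by αΔT L = 12.9×10⁻⁶ × 132 × 2425 = 4.129 mm.
After closing the 1 mm clearance, 4.129 − 1 = 3.129 mm of expansion remains to be suppressed by the wall.
So σ = E(δ_free − g)/L = 198×10³ × 3.129/2425 = 255.5 MPa.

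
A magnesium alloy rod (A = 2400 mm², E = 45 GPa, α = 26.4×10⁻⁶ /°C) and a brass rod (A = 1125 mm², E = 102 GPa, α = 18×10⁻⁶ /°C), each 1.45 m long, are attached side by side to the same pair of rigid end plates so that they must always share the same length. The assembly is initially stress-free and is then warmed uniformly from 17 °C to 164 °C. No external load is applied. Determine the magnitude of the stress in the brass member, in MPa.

σ ≈ 61.1 MPa (tensile)

The magnesium alloy has the larger α, so on heating it would change length more than the brass if both were free. The rigid plates force a common final length, so the magnesium alloy is put into compression and the brass into tension, with equal and opposite forces P (no external load).
Setting the final lengths equal and cancelling L: (α₁ − α₂)ΔT = P/(A₁E₁) + P/(A₂E₂).
|α₁ − α₂|·ΔT = 8.4×10⁻⁶ × 147 = 0.001235.
1/(A₁E₁) + 1/(A₂E₂) = 1/(2400×45×10³) + 1/(1125×102×10³) = 1.797×10⁻⁸ N⁻¹.
P = 0.001235 / 1.797×10⁻⁸ = 68700 N = 68.7 kN.
σ_{brass} = P/A₂ = 68700/1125 = 61.07 MPa, tensile.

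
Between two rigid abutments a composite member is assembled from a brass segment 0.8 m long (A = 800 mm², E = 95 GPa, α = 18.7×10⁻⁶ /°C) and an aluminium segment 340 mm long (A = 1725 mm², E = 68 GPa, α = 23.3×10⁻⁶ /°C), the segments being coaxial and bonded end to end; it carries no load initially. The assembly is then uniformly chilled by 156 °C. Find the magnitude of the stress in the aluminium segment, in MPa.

σ ≈ 154 MPa (tensile)

If the supports were absent, the total length change would be Σ αᵢΔT Lᵢ = 18.7×10⁻⁶×156×800 + 23.3×10⁻⁶×156×340 = 3.57 mm.
The walls prevent any net length change, so an axial force P (same in every segment) develops. Compatibility: P · Σ Lᵢ/(AᵢEᵢ) = δ_free.
Σ Lᵢ/(AᵢEᵢ) = 800/(800×95×10³) + 340/(1725×68×10³) = 1.342×10⁻⁵ mm/N.
P = 3.57 / 1.342×10⁻⁵ = 265900 N = 265.9 kN, tensile.
σ_{aluminium} = P / A = 265900 / 1725 = 154.1 MPa.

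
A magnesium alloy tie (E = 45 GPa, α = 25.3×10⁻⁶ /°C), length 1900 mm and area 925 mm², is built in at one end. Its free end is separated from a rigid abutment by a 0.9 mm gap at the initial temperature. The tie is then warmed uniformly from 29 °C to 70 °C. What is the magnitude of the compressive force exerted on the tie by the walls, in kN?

Unrestrained expansion: δ_free = αΔT L = 25.3×10⁻⁶ × 41 × 1900 = 1.971 mm.
The gap closes (δ_free > 0.9 mm) and the wall then resists a further 1.971 − 0.9 = 1.071 mm of expansion.
That suppressed elongation corresponds to σ = E·Δ/L = 45×10³ × 1.071/1900 = 25.36 MPa.
Force on the wall = σA = 25.36 × 925 mm² = 23.46 kN.

P ≈ 23.5 kN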